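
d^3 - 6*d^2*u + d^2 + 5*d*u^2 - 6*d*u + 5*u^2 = (d + 1)*(d - 5*u)*(d - u)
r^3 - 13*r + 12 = (r - 3)*(r - 1)*(r + 4)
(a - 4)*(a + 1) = a^2 - 3*a - 4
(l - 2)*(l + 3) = l^2 + l - 6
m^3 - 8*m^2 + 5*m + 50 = (m - 5)^2*(m + 2)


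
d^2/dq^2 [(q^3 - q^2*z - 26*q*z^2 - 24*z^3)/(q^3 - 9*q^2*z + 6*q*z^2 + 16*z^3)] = 16*z*(q^3 - 15*q^2*z + 102*q*z^2 - 260*z^3)/(q^6 - 30*q^5*z + 348*q^4*z^2 - 1960*q^3*z^3 + 5568*q^2*z^4 - 7680*q*z^5 + 4096*z^6)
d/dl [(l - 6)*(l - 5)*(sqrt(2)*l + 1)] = 3*sqrt(2)*l^2 - 22*sqrt(2)*l + 2*l - 11 + 30*sqrt(2)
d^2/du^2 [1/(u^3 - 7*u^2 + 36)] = 2*(u^2*(3*u - 14)^2 + (7 - 3*u)*(u^3 - 7*u^2 + 36))/(u^3 - 7*u^2 + 36)^3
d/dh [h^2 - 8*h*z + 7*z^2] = 2*h - 8*z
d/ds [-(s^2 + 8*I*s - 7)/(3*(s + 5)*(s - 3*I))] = (s^2*(-5 + 11*I) + s*(-14 + 30*I) - 155 + 21*I)/(3*s^4 + s^3*(30 - 18*I) + s^2*(48 - 180*I) + s*(-270 - 450*I) - 675)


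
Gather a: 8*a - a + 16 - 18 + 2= 7*a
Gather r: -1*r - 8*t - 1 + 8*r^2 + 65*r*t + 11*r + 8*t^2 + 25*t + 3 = 8*r^2 + r*(65*t + 10) + 8*t^2 + 17*t + 2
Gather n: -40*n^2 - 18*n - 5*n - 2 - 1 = -40*n^2 - 23*n - 3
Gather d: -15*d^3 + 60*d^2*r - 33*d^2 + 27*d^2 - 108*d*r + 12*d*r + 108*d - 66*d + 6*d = -15*d^3 + d^2*(60*r - 6) + d*(48 - 96*r)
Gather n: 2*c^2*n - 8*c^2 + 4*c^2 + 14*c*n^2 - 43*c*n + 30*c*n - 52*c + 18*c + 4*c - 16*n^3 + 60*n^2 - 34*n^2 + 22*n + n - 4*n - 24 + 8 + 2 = -4*c^2 - 30*c - 16*n^3 + n^2*(14*c + 26) + n*(2*c^2 - 13*c + 19) - 14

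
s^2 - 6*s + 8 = (s - 4)*(s - 2)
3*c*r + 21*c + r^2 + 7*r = (3*c + r)*(r + 7)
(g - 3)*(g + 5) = g^2 + 2*g - 15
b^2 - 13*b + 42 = (b - 7)*(b - 6)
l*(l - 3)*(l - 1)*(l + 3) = l^4 - l^3 - 9*l^2 + 9*l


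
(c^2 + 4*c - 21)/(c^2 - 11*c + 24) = (c + 7)/(c - 8)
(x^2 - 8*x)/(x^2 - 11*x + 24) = x/(x - 3)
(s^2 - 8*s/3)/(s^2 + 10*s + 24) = s*(3*s - 8)/(3*(s^2 + 10*s + 24))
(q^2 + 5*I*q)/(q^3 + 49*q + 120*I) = q/(q^2 - 5*I*q + 24)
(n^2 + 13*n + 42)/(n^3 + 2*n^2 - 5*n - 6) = (n^2 + 13*n + 42)/(n^3 + 2*n^2 - 5*n - 6)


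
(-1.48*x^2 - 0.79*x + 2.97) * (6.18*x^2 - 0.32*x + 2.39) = -9.1464*x^4 - 4.4086*x^3 + 15.0702*x^2 - 2.8385*x + 7.0983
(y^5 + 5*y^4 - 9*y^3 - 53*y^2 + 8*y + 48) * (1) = y^5 + 5*y^4 - 9*y^3 - 53*y^2 + 8*y + 48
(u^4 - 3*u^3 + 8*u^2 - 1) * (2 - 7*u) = -7*u^5 + 23*u^4 - 62*u^3 + 16*u^2 + 7*u - 2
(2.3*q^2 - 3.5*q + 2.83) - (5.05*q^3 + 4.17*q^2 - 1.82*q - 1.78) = -5.05*q^3 - 1.87*q^2 - 1.68*q + 4.61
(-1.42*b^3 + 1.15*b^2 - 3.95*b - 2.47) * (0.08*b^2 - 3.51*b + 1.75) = -0.1136*b^5 + 5.0762*b^4 - 6.8375*b^3 + 15.6794*b^2 + 1.7572*b - 4.3225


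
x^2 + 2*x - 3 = (x - 1)*(x + 3)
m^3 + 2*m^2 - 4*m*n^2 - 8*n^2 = (m + 2)*(m - 2*n)*(m + 2*n)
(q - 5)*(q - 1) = q^2 - 6*q + 5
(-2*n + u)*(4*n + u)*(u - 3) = -8*n^2*u + 24*n^2 + 2*n*u^2 - 6*n*u + u^3 - 3*u^2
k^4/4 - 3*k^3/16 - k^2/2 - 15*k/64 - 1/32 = (k/2 + 1/4)^2*(k - 2)*(k + 1/4)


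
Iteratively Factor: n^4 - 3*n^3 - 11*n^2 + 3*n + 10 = (n - 1)*(n^3 - 2*n^2 - 13*n - 10) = (n - 1)*(n + 2)*(n^2 - 4*n - 5) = (n - 5)*(n - 1)*(n + 2)*(n + 1)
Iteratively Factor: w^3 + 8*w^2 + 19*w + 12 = (w + 4)*(w^2 + 4*w + 3) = (w + 1)*(w + 4)*(w + 3)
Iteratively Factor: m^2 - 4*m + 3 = (m - 1)*(m - 3)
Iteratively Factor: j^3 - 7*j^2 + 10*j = (j - 2)*(j^2 - 5*j) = j*(j - 2)*(j - 5)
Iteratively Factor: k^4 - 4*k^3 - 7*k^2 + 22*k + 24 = (k - 3)*(k^3 - k^2 - 10*k - 8) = (k - 3)*(k + 2)*(k^2 - 3*k - 4) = (k - 4)*(k - 3)*(k + 2)*(k + 1)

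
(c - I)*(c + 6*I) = c^2 + 5*I*c + 6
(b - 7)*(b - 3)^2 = b^3 - 13*b^2 + 51*b - 63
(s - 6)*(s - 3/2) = s^2 - 15*s/2 + 9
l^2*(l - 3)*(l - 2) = l^4 - 5*l^3 + 6*l^2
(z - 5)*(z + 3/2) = z^2 - 7*z/2 - 15/2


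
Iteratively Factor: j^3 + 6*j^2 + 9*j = (j + 3)*(j^2 + 3*j) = j*(j + 3)*(j + 3)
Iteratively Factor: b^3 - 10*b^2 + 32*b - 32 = (b - 4)*(b^2 - 6*b + 8) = (b - 4)*(b - 2)*(b - 4)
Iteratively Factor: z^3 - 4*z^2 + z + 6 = (z + 1)*(z^2 - 5*z + 6) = (z - 2)*(z + 1)*(z - 3)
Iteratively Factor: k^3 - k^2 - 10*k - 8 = (k + 1)*(k^2 - 2*k - 8) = (k - 4)*(k + 1)*(k + 2)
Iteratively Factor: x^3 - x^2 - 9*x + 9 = (x - 3)*(x^2 + 2*x - 3) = (x - 3)*(x - 1)*(x + 3)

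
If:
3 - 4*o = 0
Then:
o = 3/4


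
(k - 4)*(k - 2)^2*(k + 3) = k^4 - 5*k^3 - 4*k^2 + 44*k - 48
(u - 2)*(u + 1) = u^2 - u - 2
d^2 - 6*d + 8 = (d - 4)*(d - 2)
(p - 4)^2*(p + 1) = p^3 - 7*p^2 + 8*p + 16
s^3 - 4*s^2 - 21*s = s*(s - 7)*(s + 3)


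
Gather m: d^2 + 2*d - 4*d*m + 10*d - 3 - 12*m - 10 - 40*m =d^2 + 12*d + m*(-4*d - 52) - 13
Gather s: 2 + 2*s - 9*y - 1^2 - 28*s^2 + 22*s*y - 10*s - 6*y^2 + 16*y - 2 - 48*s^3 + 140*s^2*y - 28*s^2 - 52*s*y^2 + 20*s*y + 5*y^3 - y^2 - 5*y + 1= -48*s^3 + s^2*(140*y - 56) + s*(-52*y^2 + 42*y - 8) + 5*y^3 - 7*y^2 + 2*y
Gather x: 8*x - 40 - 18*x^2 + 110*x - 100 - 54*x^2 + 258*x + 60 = -72*x^2 + 376*x - 80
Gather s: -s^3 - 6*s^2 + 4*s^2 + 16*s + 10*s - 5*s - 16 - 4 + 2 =-s^3 - 2*s^2 + 21*s - 18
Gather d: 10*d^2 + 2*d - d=10*d^2 + d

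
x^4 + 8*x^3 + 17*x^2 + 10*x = x*(x + 1)*(x + 2)*(x + 5)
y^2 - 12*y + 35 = (y - 7)*(y - 5)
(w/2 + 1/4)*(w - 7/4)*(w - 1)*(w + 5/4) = w^4/2 - w^3/2 - 39*w^2/32 + 43*w/64 + 35/64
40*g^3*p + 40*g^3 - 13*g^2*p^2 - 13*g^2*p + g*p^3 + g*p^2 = (-8*g + p)*(-5*g + p)*(g*p + g)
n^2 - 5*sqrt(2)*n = n*(n - 5*sqrt(2))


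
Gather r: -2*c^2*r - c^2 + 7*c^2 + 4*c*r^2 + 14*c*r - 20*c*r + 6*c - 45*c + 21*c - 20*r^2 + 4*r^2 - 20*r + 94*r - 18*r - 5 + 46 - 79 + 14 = 6*c^2 - 18*c + r^2*(4*c - 16) + r*(-2*c^2 - 6*c + 56) - 24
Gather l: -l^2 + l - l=-l^2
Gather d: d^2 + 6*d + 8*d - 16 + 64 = d^2 + 14*d + 48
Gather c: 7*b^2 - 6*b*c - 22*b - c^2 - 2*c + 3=7*b^2 - 22*b - c^2 + c*(-6*b - 2) + 3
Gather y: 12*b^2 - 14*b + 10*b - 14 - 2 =12*b^2 - 4*b - 16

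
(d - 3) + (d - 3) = 2*d - 6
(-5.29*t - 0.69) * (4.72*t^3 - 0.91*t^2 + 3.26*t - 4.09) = -24.9688*t^4 + 1.5571*t^3 - 16.6175*t^2 + 19.3867*t + 2.8221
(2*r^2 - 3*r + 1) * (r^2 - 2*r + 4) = 2*r^4 - 7*r^3 + 15*r^2 - 14*r + 4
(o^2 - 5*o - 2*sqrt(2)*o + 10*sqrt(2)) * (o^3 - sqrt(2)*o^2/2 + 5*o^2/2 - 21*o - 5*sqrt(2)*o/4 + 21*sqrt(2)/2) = o^5 - 5*sqrt(2)*o^4/2 - 5*o^4/2 - 63*o^3/2 + 25*sqrt(2)*o^3/4 + 100*o^2 + 335*sqrt(2)*o^2/4 - 525*sqrt(2)*o/2 - 67*o + 210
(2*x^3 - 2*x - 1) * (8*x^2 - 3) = 16*x^5 - 22*x^3 - 8*x^2 + 6*x + 3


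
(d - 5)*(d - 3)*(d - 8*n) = d^3 - 8*d^2*n - 8*d^2 + 64*d*n + 15*d - 120*n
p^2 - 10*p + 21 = (p - 7)*(p - 3)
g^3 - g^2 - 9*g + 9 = (g - 3)*(g - 1)*(g + 3)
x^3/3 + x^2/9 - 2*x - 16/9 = (x/3 + 1/3)*(x - 8/3)*(x + 2)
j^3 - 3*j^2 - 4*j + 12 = (j - 3)*(j - 2)*(j + 2)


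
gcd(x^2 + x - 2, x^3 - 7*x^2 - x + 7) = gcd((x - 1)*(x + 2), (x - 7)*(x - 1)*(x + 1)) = x - 1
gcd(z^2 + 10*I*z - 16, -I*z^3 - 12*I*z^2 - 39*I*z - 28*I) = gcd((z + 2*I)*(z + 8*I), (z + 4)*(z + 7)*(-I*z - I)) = 1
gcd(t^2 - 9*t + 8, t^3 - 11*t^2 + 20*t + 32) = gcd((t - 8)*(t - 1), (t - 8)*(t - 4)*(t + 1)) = t - 8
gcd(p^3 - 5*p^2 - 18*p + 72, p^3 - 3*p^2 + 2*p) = 1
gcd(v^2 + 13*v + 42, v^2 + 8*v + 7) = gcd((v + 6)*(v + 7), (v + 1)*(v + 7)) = v + 7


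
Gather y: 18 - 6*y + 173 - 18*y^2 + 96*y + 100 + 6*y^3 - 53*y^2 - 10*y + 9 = 6*y^3 - 71*y^2 + 80*y + 300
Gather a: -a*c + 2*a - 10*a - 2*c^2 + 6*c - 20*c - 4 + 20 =a*(-c - 8) - 2*c^2 - 14*c + 16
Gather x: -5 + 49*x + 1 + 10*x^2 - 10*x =10*x^2 + 39*x - 4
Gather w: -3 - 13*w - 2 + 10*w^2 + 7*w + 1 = 10*w^2 - 6*w - 4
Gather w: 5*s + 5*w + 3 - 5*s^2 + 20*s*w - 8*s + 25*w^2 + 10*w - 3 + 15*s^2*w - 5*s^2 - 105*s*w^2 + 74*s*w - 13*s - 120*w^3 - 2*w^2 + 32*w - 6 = -10*s^2 - 16*s - 120*w^3 + w^2*(23 - 105*s) + w*(15*s^2 + 94*s + 47) - 6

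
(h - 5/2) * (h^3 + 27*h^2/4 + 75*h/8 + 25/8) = h^4 + 17*h^3/4 - 15*h^2/2 - 325*h/16 - 125/16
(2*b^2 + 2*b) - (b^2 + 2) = b^2 + 2*b - 2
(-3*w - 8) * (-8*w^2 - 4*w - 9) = 24*w^3 + 76*w^2 + 59*w + 72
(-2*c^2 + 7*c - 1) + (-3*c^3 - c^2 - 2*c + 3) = -3*c^3 - 3*c^2 + 5*c + 2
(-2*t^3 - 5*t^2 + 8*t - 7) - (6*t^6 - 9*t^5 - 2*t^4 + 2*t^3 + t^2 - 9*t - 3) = -6*t^6 + 9*t^5 + 2*t^4 - 4*t^3 - 6*t^2 + 17*t - 4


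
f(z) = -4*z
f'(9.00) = -4.00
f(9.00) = -36.00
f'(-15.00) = -4.00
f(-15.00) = 60.00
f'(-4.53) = -4.00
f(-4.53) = 18.12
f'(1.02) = -4.00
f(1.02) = -4.08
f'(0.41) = -4.00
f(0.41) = -1.64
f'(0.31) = -4.00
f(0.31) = -1.24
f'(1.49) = -4.00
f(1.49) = -5.96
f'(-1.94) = -4.00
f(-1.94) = 7.76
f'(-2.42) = -4.00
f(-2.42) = 9.68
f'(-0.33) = -4.00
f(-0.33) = 1.32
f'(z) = -4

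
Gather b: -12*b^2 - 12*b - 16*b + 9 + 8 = -12*b^2 - 28*b + 17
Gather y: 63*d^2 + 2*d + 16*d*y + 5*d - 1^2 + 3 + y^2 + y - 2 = 63*d^2 + 7*d + y^2 + y*(16*d + 1)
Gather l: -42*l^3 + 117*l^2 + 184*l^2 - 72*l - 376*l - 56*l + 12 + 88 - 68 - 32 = -42*l^3 + 301*l^2 - 504*l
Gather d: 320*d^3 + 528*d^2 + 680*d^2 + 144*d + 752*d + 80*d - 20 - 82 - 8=320*d^3 + 1208*d^2 + 976*d - 110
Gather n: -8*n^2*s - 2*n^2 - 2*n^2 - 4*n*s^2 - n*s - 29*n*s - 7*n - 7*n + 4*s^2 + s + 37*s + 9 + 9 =n^2*(-8*s - 4) + n*(-4*s^2 - 30*s - 14) + 4*s^2 + 38*s + 18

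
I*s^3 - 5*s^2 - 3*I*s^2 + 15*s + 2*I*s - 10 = (s - 2)*(s + 5*I)*(I*s - I)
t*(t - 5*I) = t^2 - 5*I*t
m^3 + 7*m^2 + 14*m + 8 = (m + 1)*(m + 2)*(m + 4)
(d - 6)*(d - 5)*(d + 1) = d^3 - 10*d^2 + 19*d + 30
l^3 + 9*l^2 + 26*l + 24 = (l + 2)*(l + 3)*(l + 4)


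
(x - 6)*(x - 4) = x^2 - 10*x + 24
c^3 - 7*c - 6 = (c - 3)*(c + 1)*(c + 2)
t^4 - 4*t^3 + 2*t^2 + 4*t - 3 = (t - 3)*(t - 1)^2*(t + 1)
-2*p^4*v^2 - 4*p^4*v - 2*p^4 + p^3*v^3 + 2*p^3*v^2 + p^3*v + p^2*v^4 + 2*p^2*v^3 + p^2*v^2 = (-p + v)*(2*p + v)*(p*v + p)^2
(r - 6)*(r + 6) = r^2 - 36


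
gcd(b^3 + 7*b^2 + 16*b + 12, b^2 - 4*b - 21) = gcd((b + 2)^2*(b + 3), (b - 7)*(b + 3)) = b + 3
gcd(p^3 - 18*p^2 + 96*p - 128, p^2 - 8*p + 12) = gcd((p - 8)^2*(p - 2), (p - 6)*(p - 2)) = p - 2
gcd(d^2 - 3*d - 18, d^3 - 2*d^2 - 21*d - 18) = d^2 - 3*d - 18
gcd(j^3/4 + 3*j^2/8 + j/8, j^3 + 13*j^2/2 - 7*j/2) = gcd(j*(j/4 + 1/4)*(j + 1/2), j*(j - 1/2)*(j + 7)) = j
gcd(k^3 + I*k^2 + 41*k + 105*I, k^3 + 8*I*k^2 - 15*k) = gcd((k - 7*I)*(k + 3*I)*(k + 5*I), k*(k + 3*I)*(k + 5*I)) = k^2 + 8*I*k - 15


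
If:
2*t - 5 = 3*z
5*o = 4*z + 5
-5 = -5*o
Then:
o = 1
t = 5/2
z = 0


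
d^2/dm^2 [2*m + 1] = 0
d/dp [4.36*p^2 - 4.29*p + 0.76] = 8.72*p - 4.29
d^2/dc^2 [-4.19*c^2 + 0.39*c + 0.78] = -8.38000000000000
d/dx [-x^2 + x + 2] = 1 - 2*x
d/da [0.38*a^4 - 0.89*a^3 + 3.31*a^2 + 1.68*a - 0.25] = 1.52*a^3 - 2.67*a^2 + 6.62*a + 1.68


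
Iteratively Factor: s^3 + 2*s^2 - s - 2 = (s + 1)*(s^2 + s - 2) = (s + 1)*(s + 2)*(s - 1)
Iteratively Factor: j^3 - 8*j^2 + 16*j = (j - 4)*(j^2 - 4*j) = j*(j - 4)*(j - 4)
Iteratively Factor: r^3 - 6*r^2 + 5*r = (r)*(r^2 - 6*r + 5) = r*(r - 5)*(r - 1)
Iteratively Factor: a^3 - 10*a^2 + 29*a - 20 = (a - 1)*(a^2 - 9*a + 20) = (a - 4)*(a - 1)*(a - 5)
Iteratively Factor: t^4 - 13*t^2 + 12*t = (t - 1)*(t^3 + t^2 - 12*t) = (t - 1)*(t + 4)*(t^2 - 3*t) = t*(t - 1)*(t + 4)*(t - 3)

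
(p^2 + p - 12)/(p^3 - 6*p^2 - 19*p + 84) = 1/(p - 7)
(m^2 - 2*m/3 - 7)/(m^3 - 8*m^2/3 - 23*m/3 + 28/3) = (m - 3)/(m^2 - 5*m + 4)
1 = 1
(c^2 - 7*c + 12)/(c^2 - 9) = (c - 4)/(c + 3)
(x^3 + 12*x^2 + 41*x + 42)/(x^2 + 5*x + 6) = x + 7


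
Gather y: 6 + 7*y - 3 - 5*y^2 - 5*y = -5*y^2 + 2*y + 3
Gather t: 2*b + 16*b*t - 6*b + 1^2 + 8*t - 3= -4*b + t*(16*b + 8) - 2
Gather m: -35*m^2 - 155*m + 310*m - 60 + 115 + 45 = -35*m^2 + 155*m + 100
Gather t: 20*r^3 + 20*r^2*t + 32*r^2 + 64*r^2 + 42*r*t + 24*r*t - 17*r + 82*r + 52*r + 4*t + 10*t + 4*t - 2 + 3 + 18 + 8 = 20*r^3 + 96*r^2 + 117*r + t*(20*r^2 + 66*r + 18) + 27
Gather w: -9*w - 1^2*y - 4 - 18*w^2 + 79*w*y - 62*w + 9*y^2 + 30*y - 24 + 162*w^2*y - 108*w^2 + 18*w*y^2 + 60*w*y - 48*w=w^2*(162*y - 126) + w*(18*y^2 + 139*y - 119) + 9*y^2 + 29*y - 28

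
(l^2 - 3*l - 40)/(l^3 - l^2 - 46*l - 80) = 1/(l + 2)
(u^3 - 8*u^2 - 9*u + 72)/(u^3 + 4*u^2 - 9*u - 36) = (u - 8)/(u + 4)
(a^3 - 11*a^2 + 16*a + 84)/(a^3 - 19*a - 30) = (a^2 - 13*a + 42)/(a^2 - 2*a - 15)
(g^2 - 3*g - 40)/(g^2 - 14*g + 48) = (g + 5)/(g - 6)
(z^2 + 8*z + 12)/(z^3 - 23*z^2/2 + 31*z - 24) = 2*(z^2 + 8*z + 12)/(2*z^3 - 23*z^2 + 62*z - 48)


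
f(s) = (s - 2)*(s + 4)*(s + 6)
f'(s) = (s - 2)*(s + 4) + (s - 2)*(s + 6) + (s + 4)*(s + 6)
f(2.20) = 10.17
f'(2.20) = 53.72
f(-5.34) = 6.49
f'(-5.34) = 4.11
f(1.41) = -23.65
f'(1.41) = 32.52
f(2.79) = 47.15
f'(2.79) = 71.99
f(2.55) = 30.80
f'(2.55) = 64.31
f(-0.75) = -46.92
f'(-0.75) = -6.31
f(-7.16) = -33.58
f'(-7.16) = 43.24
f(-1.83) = -34.66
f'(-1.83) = -15.23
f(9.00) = 1365.00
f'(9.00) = 391.00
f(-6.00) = 0.00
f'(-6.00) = 16.00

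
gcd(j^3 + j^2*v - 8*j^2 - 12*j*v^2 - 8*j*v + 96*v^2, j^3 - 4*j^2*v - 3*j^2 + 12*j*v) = 1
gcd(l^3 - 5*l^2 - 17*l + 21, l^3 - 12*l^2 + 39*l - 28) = l^2 - 8*l + 7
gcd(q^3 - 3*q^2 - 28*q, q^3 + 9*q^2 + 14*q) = q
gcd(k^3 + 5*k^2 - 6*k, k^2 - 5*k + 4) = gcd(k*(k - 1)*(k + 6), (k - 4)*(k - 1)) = k - 1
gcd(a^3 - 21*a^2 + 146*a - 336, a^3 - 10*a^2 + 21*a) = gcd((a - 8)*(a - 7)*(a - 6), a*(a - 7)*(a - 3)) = a - 7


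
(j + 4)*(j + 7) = j^2 + 11*j + 28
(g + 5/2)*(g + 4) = g^2 + 13*g/2 + 10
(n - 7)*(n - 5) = n^2 - 12*n + 35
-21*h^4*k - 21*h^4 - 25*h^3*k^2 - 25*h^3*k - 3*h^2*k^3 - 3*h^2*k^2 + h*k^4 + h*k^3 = (-7*h + k)*(h + k)*(3*h + k)*(h*k + h)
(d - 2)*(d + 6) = d^2 + 4*d - 12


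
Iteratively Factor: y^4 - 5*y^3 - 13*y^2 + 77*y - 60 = (y - 3)*(y^3 - 2*y^2 - 19*y + 20) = (y - 5)*(y - 3)*(y^2 + 3*y - 4) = (y - 5)*(y - 3)*(y + 4)*(y - 1)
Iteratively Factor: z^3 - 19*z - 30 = (z - 5)*(z^2 + 5*z + 6) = (z - 5)*(z + 2)*(z + 3)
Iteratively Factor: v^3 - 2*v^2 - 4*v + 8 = (v + 2)*(v^2 - 4*v + 4) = (v - 2)*(v + 2)*(v - 2)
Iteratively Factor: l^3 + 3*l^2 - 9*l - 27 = (l - 3)*(l^2 + 6*l + 9) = (l - 3)*(l + 3)*(l + 3)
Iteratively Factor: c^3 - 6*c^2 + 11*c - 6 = (c - 1)*(c^2 - 5*c + 6) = (c - 2)*(c - 1)*(c - 3)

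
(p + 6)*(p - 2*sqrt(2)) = p^2 - 2*sqrt(2)*p + 6*p - 12*sqrt(2)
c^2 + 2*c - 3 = (c - 1)*(c + 3)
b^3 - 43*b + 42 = (b - 6)*(b - 1)*(b + 7)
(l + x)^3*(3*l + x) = 3*l^4 + 10*l^3*x + 12*l^2*x^2 + 6*l*x^3 + x^4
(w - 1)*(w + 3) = w^2 + 2*w - 3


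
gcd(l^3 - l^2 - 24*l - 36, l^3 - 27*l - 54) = l^2 - 3*l - 18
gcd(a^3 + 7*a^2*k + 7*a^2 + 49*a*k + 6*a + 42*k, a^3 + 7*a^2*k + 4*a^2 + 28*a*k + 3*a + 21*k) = a^2 + 7*a*k + a + 7*k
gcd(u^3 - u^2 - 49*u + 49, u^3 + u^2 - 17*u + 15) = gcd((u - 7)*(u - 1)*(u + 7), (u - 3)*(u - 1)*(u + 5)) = u - 1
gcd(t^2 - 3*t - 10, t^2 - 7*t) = 1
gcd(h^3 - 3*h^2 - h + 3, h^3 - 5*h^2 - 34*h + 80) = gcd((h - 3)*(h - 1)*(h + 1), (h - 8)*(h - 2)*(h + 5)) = 1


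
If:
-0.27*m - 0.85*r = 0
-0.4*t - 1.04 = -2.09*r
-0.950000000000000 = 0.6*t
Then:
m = -0.61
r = 0.19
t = -1.58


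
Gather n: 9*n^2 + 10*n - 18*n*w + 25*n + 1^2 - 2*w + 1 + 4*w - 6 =9*n^2 + n*(35 - 18*w) + 2*w - 4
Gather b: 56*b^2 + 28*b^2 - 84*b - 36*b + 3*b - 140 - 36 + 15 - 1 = 84*b^2 - 117*b - 162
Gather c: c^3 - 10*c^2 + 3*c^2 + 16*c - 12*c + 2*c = c^3 - 7*c^2 + 6*c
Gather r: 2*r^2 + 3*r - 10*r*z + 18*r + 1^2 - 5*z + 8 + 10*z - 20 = 2*r^2 + r*(21 - 10*z) + 5*z - 11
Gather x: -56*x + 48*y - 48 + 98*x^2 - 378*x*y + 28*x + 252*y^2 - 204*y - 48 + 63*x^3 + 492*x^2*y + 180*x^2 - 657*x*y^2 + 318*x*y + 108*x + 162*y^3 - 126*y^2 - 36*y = 63*x^3 + x^2*(492*y + 278) + x*(-657*y^2 - 60*y + 80) + 162*y^3 + 126*y^2 - 192*y - 96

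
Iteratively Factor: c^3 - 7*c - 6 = (c + 1)*(c^2 - c - 6) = (c + 1)*(c + 2)*(c - 3)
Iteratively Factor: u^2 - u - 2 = (u + 1)*(u - 2)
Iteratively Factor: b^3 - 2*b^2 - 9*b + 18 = (b + 3)*(b^2 - 5*b + 6) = (b - 3)*(b + 3)*(b - 2)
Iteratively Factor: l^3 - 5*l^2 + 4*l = (l - 1)*(l^2 - 4*l) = (l - 4)*(l - 1)*(l)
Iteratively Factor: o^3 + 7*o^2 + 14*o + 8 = (o + 1)*(o^2 + 6*o + 8) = (o + 1)*(o + 4)*(o + 2)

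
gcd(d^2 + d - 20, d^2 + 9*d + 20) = d + 5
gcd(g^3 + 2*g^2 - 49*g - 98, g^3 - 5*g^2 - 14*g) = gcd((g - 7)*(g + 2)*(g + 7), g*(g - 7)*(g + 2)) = g^2 - 5*g - 14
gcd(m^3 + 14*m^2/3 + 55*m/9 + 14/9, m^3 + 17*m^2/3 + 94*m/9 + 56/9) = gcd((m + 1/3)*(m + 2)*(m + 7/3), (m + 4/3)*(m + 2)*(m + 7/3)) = m^2 + 13*m/3 + 14/3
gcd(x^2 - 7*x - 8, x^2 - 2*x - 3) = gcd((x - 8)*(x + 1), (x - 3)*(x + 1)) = x + 1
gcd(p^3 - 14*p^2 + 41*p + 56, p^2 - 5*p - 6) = p + 1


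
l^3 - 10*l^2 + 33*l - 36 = (l - 4)*(l - 3)^2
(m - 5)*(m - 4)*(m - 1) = m^3 - 10*m^2 + 29*m - 20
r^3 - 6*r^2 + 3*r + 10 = (r - 5)*(r - 2)*(r + 1)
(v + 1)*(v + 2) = v^2 + 3*v + 2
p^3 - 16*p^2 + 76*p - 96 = (p - 8)*(p - 6)*(p - 2)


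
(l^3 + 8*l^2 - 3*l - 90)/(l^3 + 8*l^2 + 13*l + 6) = (l^2 + 2*l - 15)/(l^2 + 2*l + 1)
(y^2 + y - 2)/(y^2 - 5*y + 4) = (y + 2)/(y - 4)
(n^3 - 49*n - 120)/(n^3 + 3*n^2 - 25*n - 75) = (n - 8)/(n - 5)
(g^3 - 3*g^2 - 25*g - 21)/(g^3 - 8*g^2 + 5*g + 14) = (g + 3)/(g - 2)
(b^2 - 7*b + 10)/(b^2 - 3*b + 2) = (b - 5)/(b - 1)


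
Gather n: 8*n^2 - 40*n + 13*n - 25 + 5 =8*n^2 - 27*n - 20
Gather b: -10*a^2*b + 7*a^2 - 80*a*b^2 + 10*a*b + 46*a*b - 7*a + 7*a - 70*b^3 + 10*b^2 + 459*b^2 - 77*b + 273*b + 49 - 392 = 7*a^2 - 70*b^3 + b^2*(469 - 80*a) + b*(-10*a^2 + 56*a + 196) - 343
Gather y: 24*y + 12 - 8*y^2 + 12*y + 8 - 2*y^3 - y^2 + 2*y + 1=-2*y^3 - 9*y^2 + 38*y + 21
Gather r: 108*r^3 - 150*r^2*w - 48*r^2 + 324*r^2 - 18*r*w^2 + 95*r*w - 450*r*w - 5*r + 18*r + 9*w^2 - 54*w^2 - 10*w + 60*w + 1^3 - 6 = 108*r^3 + r^2*(276 - 150*w) + r*(-18*w^2 - 355*w + 13) - 45*w^2 + 50*w - 5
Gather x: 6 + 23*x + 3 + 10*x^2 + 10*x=10*x^2 + 33*x + 9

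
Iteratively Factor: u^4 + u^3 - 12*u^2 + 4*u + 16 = (u + 1)*(u^3 - 12*u + 16) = (u - 2)*(u + 1)*(u^2 + 2*u - 8) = (u - 2)*(u + 1)*(u + 4)*(u - 2)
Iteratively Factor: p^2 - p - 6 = (p - 3)*(p + 2)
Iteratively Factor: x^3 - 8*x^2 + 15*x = (x - 5)*(x^2 - 3*x) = (x - 5)*(x - 3)*(x)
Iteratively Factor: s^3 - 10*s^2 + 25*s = (s - 5)*(s^2 - 5*s) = s*(s - 5)*(s - 5)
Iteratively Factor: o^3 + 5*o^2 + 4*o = (o + 4)*(o^2 + o) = (o + 1)*(o + 4)*(o)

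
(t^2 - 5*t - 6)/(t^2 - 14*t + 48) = (t + 1)/(t - 8)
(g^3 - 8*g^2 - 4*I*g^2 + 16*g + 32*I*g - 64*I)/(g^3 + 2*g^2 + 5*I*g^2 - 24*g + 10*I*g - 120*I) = (g^2 - 4*g*(1 + I) + 16*I)/(g^2 + g*(6 + 5*I) + 30*I)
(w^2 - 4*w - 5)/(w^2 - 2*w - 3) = (w - 5)/(w - 3)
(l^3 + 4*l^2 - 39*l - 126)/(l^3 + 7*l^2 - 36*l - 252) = (l + 3)/(l + 6)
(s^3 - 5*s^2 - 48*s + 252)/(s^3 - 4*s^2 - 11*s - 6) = (s^2 + s - 42)/(s^2 + 2*s + 1)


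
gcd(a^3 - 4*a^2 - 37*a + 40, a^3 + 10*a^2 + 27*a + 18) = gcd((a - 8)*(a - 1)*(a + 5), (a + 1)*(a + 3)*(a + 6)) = 1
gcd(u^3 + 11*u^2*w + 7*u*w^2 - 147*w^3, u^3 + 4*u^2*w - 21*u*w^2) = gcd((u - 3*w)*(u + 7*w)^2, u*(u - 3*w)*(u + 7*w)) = u^2 + 4*u*w - 21*w^2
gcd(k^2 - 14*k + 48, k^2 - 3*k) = 1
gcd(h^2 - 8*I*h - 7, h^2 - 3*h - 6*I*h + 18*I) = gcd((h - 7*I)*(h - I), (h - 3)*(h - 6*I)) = 1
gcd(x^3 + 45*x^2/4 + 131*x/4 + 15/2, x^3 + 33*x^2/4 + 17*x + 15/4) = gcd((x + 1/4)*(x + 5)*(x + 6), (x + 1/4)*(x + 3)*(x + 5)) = x^2 + 21*x/4 + 5/4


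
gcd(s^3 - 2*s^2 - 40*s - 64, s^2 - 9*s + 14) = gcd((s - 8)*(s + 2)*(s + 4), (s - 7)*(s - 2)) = 1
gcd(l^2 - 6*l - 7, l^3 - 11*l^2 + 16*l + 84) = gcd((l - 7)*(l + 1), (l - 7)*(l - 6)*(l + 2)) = l - 7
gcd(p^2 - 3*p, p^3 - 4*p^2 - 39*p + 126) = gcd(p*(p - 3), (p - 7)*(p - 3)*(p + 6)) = p - 3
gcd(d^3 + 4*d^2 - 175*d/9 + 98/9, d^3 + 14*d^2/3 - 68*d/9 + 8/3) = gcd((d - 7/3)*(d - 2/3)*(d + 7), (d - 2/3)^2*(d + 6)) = d - 2/3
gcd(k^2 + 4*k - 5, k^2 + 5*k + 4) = 1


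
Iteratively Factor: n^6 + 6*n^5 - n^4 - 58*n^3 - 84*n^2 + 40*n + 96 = (n - 3)*(n^5 + 9*n^4 + 26*n^3 + 20*n^2 - 24*n - 32) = (n - 3)*(n + 2)*(n^4 + 7*n^3 + 12*n^2 - 4*n - 16) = (n - 3)*(n + 2)^2*(n^3 + 5*n^2 + 2*n - 8) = (n - 3)*(n + 2)^2*(n + 4)*(n^2 + n - 2) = (n - 3)*(n - 1)*(n + 2)^2*(n + 4)*(n + 2)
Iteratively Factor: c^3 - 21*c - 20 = (c - 5)*(c^2 + 5*c + 4) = (c - 5)*(c + 4)*(c + 1)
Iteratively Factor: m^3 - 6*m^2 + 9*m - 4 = (m - 1)*(m^2 - 5*m + 4) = (m - 4)*(m - 1)*(m - 1)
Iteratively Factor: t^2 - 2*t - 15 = (t - 5)*(t + 3)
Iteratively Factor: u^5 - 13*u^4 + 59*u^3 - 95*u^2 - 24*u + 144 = (u - 3)*(u^4 - 10*u^3 + 29*u^2 - 8*u - 48) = (u - 4)*(u - 3)*(u^3 - 6*u^2 + 5*u + 12) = (u - 4)*(u - 3)*(u + 1)*(u^2 - 7*u + 12) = (u - 4)*(u - 3)^2*(u + 1)*(u - 4)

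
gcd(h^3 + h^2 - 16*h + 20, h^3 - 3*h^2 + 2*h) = h - 2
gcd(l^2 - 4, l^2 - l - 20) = 1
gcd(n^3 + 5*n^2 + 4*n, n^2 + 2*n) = n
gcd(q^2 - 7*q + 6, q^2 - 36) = q - 6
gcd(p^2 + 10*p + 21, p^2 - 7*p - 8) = 1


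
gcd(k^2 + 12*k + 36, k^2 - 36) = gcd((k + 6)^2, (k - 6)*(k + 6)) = k + 6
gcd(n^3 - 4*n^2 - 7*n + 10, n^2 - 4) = n + 2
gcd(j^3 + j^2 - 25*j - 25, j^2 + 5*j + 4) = j + 1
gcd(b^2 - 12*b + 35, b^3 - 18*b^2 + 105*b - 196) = b - 7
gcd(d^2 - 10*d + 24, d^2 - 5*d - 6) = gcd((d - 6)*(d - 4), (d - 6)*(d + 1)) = d - 6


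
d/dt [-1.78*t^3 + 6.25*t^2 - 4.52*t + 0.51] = -5.34*t^2 + 12.5*t - 4.52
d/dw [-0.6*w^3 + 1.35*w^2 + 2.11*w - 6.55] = -1.8*w^2 + 2.7*w + 2.11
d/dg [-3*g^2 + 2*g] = 2 - 6*g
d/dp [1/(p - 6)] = -1/(p - 6)^2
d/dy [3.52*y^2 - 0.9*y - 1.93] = 7.04*y - 0.9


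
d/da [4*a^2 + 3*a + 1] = 8*a + 3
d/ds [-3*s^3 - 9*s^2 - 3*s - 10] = -9*s^2 - 18*s - 3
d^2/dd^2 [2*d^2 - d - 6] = 4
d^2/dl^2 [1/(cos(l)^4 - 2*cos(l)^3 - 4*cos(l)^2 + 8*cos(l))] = 2*((1 - cos(2*l))^3 + 3*(1 - cos(2*l))^2/2 - 25*cos(l)/8 - cos(2*l) + 11*cos(3*l)/16 - 9*cos(4*l)/4 - 9*cos(5*l)/16 + 13/4)/((cos(l) - 2)^4*(cos(l) + 2)^3*cos(l)^3)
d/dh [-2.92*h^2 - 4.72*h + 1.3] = -5.84*h - 4.72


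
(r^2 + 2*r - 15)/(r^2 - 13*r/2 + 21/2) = 2*(r + 5)/(2*r - 7)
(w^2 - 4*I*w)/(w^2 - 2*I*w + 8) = w/(w + 2*I)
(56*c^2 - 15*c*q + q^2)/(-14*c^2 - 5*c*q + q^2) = (-8*c + q)/(2*c + q)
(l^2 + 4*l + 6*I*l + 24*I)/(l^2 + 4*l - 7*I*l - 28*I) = (l + 6*I)/(l - 7*I)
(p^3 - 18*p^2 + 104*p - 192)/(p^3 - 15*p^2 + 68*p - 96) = (p - 6)/(p - 3)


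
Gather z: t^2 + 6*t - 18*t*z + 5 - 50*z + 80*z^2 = t^2 + 6*t + 80*z^2 + z*(-18*t - 50) + 5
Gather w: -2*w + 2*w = 0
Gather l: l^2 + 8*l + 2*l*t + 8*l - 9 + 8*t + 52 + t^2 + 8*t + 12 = l^2 + l*(2*t + 16) + t^2 + 16*t + 55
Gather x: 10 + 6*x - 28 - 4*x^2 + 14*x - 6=-4*x^2 + 20*x - 24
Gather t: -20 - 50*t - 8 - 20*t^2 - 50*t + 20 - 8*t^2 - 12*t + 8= -28*t^2 - 112*t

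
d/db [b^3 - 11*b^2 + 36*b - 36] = 3*b^2 - 22*b + 36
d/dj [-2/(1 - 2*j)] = -4/(2*j - 1)^2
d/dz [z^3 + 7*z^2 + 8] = z*(3*z + 14)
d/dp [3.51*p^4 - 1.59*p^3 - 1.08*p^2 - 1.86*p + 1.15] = 14.04*p^3 - 4.77*p^2 - 2.16*p - 1.86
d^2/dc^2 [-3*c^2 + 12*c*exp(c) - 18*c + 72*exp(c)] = 12*c*exp(c) + 96*exp(c) - 6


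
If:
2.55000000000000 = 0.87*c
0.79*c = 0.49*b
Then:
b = 4.73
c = 2.93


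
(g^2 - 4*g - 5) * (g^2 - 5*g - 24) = g^4 - 9*g^3 - 9*g^2 + 121*g + 120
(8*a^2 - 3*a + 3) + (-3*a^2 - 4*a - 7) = 5*a^2 - 7*a - 4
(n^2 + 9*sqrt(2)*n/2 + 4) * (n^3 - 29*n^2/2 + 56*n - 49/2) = n^5 - 29*n^4/2 + 9*sqrt(2)*n^4/2 - 261*sqrt(2)*n^3/4 + 60*n^3 - 165*n^2/2 + 252*sqrt(2)*n^2 - 441*sqrt(2)*n/4 + 224*n - 98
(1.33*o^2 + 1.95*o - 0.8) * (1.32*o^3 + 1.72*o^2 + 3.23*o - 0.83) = 1.7556*o^5 + 4.8616*o^4 + 6.5939*o^3 + 3.8186*o^2 - 4.2025*o + 0.664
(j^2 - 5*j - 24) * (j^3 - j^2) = j^5 - 6*j^4 - 19*j^3 + 24*j^2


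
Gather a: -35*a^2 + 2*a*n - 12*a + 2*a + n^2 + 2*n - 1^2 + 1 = -35*a^2 + a*(2*n - 10) + n^2 + 2*n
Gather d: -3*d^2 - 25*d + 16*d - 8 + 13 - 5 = -3*d^2 - 9*d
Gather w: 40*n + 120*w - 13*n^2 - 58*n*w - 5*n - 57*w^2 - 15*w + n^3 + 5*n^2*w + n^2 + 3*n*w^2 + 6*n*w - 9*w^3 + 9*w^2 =n^3 - 12*n^2 + 35*n - 9*w^3 + w^2*(3*n - 48) + w*(5*n^2 - 52*n + 105)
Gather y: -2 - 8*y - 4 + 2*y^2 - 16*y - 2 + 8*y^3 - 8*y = 8*y^3 + 2*y^2 - 32*y - 8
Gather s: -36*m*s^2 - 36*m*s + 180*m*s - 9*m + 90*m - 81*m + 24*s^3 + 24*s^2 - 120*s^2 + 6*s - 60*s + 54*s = 144*m*s + 24*s^3 + s^2*(-36*m - 96)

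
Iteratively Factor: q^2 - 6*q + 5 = (q - 1)*(q - 5)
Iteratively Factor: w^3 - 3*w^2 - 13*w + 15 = (w - 5)*(w^2 + 2*w - 3) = (w - 5)*(w + 3)*(w - 1)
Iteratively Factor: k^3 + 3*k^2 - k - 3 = (k - 1)*(k^2 + 4*k + 3) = (k - 1)*(k + 3)*(k + 1)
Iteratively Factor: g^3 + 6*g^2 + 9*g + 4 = (g + 4)*(g^2 + 2*g + 1) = (g + 1)*(g + 4)*(g + 1)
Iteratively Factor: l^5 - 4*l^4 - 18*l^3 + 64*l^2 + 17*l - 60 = (l - 5)*(l^4 + l^3 - 13*l^2 - l + 12) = (l - 5)*(l + 4)*(l^3 - 3*l^2 - l + 3) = (l - 5)*(l + 1)*(l + 4)*(l^2 - 4*l + 3) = (l - 5)*(l - 1)*(l + 1)*(l + 4)*(l - 3)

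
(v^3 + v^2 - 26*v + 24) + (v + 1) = v^3 + v^2 - 25*v + 25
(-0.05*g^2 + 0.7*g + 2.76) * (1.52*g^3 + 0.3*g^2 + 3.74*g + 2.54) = -0.076*g^5 + 1.049*g^4 + 4.2182*g^3 + 3.319*g^2 + 12.1004*g + 7.0104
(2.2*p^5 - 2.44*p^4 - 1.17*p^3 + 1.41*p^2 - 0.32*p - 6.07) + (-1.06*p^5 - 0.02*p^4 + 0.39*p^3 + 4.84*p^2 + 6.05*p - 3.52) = 1.14*p^5 - 2.46*p^4 - 0.78*p^3 + 6.25*p^2 + 5.73*p - 9.59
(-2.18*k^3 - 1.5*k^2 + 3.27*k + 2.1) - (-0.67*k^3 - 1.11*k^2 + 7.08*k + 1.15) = -1.51*k^3 - 0.39*k^2 - 3.81*k + 0.95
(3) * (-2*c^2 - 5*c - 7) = -6*c^2 - 15*c - 21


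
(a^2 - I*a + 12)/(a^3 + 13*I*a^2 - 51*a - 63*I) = (a - 4*I)/(a^2 + 10*I*a - 21)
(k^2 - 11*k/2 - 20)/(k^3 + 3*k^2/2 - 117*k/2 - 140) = 1/(k + 7)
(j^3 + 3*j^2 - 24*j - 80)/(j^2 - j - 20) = j + 4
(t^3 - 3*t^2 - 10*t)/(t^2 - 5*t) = t + 2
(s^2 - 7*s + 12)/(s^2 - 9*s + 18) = (s - 4)/(s - 6)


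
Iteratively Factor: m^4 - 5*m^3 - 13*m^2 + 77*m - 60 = (m + 4)*(m^3 - 9*m^2 + 23*m - 15) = (m - 3)*(m + 4)*(m^2 - 6*m + 5) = (m - 5)*(m - 3)*(m + 4)*(m - 1)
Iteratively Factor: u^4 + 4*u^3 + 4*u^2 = (u)*(u^3 + 4*u^2 + 4*u) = u*(u + 2)*(u^2 + 2*u) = u^2*(u + 2)*(u + 2)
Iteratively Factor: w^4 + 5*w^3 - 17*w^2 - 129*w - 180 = (w + 4)*(w^3 + w^2 - 21*w - 45) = (w + 3)*(w + 4)*(w^2 - 2*w - 15) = (w - 5)*(w + 3)*(w + 4)*(w + 3)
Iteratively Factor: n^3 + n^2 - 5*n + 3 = (n - 1)*(n^2 + 2*n - 3) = (n - 1)^2*(n + 3)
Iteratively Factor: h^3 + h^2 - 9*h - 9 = (h + 3)*(h^2 - 2*h - 3) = (h - 3)*(h + 3)*(h + 1)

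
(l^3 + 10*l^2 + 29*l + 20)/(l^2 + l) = l + 9 + 20/l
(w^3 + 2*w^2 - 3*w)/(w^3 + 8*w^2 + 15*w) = (w - 1)/(w + 5)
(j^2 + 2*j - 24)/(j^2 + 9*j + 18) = (j - 4)/(j + 3)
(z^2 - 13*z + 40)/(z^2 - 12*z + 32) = (z - 5)/(z - 4)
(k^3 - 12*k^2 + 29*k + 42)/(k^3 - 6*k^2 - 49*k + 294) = (k + 1)/(k + 7)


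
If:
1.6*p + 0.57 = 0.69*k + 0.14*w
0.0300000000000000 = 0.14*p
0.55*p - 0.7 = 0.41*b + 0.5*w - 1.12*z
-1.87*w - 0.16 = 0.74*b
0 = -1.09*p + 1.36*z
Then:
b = -1.64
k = 1.21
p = 0.21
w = 0.56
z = 0.17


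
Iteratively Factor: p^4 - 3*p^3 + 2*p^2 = (p - 2)*(p^3 - p^2) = p*(p - 2)*(p^2 - p) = p*(p - 2)*(p - 1)*(p)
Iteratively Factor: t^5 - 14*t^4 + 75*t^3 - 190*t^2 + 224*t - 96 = (t - 1)*(t^4 - 13*t^3 + 62*t^2 - 128*t + 96) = (t - 4)*(t - 1)*(t^3 - 9*t^2 + 26*t - 24) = (t - 4)^2*(t - 1)*(t^2 - 5*t + 6) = (t - 4)^2*(t - 2)*(t - 1)*(t - 3)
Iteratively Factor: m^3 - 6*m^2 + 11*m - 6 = (m - 2)*(m^2 - 4*m + 3) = (m - 2)*(m - 1)*(m - 3)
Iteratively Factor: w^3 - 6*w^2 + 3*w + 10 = (w - 2)*(w^2 - 4*w - 5) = (w - 5)*(w - 2)*(w + 1)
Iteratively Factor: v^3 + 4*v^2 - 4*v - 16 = (v + 2)*(v^2 + 2*v - 8) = (v + 2)*(v + 4)*(v - 2)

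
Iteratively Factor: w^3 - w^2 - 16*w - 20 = (w + 2)*(w^2 - 3*w - 10) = (w + 2)^2*(w - 5)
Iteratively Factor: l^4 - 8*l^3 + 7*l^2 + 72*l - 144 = (l - 4)*(l^3 - 4*l^2 - 9*l + 36) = (l - 4)^2*(l^2 - 9) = (l - 4)^2*(l - 3)*(l + 3)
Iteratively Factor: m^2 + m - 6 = (m - 2)*(m + 3)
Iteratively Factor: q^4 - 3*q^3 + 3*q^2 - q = (q)*(q^3 - 3*q^2 + 3*q - 1) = q*(q - 1)*(q^2 - 2*q + 1) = q*(q - 1)^2*(q - 1)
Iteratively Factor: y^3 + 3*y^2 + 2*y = (y + 1)*(y^2 + 2*y) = (y + 1)*(y + 2)*(y)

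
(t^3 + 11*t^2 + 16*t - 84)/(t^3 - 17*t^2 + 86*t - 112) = (t^2 + 13*t + 42)/(t^2 - 15*t + 56)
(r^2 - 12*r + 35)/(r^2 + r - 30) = (r - 7)/(r + 6)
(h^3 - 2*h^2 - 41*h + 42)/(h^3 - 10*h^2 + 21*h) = (h^2 + 5*h - 6)/(h*(h - 3))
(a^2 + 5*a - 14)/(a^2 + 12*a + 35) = (a - 2)/(a + 5)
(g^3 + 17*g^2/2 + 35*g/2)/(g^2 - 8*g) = (2*g^2 + 17*g + 35)/(2*(g - 8))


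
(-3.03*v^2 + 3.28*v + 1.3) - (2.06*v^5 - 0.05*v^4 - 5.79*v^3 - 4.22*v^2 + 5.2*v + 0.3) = -2.06*v^5 + 0.05*v^4 + 5.79*v^3 + 1.19*v^2 - 1.92*v + 1.0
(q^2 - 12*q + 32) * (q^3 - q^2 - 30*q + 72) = q^5 - 13*q^4 + 14*q^3 + 400*q^2 - 1824*q + 2304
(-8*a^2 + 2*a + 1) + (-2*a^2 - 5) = -10*a^2 + 2*a - 4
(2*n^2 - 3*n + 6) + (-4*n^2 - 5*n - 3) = -2*n^2 - 8*n + 3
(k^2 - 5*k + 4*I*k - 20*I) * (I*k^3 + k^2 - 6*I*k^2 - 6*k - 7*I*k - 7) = I*k^5 - 3*k^4 - 11*I*k^4 + 33*k^3 + 27*I*k^3 - 69*k^2 - 9*I*k^2 - 105*k + 92*I*k + 140*I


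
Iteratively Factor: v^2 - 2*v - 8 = (v + 2)*(v - 4)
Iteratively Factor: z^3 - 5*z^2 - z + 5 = (z - 5)*(z^2 - 1) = (z - 5)*(z - 1)*(z + 1)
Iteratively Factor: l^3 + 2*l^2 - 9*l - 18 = (l - 3)*(l^2 + 5*l + 6) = (l - 3)*(l + 2)*(l + 3)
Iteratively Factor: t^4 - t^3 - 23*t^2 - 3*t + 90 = (t + 3)*(t^3 - 4*t^2 - 11*t + 30) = (t - 5)*(t + 3)*(t^2 + t - 6) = (t - 5)*(t - 2)*(t + 3)*(t + 3)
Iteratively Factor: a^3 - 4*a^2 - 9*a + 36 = (a - 3)*(a^2 - a - 12) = (a - 4)*(a - 3)*(a + 3)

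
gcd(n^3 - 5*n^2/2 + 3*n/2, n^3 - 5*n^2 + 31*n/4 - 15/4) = n^2 - 5*n/2 + 3/2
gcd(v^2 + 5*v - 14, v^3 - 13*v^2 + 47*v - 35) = 1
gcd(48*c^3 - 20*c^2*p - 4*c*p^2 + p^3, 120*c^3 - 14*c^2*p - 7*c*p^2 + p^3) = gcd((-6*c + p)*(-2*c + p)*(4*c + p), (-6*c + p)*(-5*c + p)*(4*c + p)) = -24*c^2 - 2*c*p + p^2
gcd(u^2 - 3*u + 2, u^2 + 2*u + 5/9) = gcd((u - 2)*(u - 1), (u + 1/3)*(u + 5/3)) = 1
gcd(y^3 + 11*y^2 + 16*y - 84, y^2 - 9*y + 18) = 1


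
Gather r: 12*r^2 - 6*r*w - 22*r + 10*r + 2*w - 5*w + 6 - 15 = 12*r^2 + r*(-6*w - 12) - 3*w - 9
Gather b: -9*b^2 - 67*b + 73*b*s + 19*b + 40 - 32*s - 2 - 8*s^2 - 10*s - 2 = -9*b^2 + b*(73*s - 48) - 8*s^2 - 42*s + 36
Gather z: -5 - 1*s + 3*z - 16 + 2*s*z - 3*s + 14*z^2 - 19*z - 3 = -4*s + 14*z^2 + z*(2*s - 16) - 24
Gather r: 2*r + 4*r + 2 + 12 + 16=6*r + 30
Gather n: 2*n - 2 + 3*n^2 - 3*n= 3*n^2 - n - 2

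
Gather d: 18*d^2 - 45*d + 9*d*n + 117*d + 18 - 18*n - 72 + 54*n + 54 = 18*d^2 + d*(9*n + 72) + 36*n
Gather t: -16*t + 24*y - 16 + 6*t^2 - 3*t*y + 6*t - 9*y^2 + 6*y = 6*t^2 + t*(-3*y - 10) - 9*y^2 + 30*y - 16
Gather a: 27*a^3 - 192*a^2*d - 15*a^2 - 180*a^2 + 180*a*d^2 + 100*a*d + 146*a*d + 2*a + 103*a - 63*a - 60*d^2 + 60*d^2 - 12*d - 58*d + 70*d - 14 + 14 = 27*a^3 + a^2*(-192*d - 195) + a*(180*d^2 + 246*d + 42)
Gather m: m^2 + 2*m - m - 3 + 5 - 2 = m^2 + m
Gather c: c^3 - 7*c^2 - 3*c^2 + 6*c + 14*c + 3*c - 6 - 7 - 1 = c^3 - 10*c^2 + 23*c - 14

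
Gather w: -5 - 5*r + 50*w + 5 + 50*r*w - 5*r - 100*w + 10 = -10*r + w*(50*r - 50) + 10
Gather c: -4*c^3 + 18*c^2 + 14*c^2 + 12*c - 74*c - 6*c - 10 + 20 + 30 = -4*c^3 + 32*c^2 - 68*c + 40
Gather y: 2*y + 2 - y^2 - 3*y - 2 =-y^2 - y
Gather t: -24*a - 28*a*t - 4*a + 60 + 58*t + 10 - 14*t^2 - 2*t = -28*a - 14*t^2 + t*(56 - 28*a) + 70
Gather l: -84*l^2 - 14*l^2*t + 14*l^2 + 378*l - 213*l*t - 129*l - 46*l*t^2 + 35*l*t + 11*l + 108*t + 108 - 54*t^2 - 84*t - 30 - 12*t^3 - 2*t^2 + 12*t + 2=l^2*(-14*t - 70) + l*(-46*t^2 - 178*t + 260) - 12*t^3 - 56*t^2 + 36*t + 80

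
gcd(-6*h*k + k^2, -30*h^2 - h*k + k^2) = 6*h - k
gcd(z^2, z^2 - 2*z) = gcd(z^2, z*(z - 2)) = z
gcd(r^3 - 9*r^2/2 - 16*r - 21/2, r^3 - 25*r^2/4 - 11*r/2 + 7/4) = r^2 - 6*r - 7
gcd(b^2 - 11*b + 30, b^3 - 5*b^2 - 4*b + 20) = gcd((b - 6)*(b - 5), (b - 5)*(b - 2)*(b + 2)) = b - 5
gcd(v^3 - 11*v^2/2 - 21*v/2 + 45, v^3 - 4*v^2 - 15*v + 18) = v^2 - 3*v - 18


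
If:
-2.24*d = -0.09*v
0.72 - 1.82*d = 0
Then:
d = 0.40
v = 9.85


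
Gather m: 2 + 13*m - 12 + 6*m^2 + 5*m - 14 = 6*m^2 + 18*m - 24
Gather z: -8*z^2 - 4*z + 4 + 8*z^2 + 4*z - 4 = 0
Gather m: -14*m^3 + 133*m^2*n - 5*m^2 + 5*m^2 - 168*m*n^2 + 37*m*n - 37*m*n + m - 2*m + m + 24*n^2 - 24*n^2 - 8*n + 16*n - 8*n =-14*m^3 + 133*m^2*n - 168*m*n^2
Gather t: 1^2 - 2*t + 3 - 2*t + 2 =6 - 4*t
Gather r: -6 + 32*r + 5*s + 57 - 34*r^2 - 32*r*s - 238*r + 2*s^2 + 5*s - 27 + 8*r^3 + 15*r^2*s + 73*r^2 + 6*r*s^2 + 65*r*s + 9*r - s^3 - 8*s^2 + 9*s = 8*r^3 + r^2*(15*s + 39) + r*(6*s^2 + 33*s - 197) - s^3 - 6*s^2 + 19*s + 24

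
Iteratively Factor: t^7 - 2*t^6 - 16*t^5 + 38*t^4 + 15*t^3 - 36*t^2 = (t)*(t^6 - 2*t^5 - 16*t^4 + 38*t^3 + 15*t^2 - 36*t) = t*(t - 3)*(t^5 + t^4 - 13*t^3 - t^2 + 12*t) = t*(t - 3)^2*(t^4 + 4*t^3 - t^2 - 4*t) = t*(t - 3)^2*(t + 1)*(t^3 + 3*t^2 - 4*t) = t^2*(t - 3)^2*(t + 1)*(t^2 + 3*t - 4) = t^2*(t - 3)^2*(t + 1)*(t + 4)*(t - 1)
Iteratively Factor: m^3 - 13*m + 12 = (m + 4)*(m^2 - 4*m + 3) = (m - 1)*(m + 4)*(m - 3)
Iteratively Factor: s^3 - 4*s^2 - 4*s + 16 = (s - 4)*(s^2 - 4) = (s - 4)*(s + 2)*(s - 2)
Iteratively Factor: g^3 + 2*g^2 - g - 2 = (g + 1)*(g^2 + g - 2) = (g + 1)*(g + 2)*(g - 1)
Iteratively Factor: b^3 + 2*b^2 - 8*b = (b - 2)*(b^2 + 4*b) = (b - 2)*(b + 4)*(b)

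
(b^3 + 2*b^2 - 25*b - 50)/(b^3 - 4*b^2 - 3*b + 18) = (b^2 - 25)/(b^2 - 6*b + 9)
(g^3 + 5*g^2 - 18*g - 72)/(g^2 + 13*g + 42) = (g^2 - g - 12)/(g + 7)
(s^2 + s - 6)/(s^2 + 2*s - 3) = (s - 2)/(s - 1)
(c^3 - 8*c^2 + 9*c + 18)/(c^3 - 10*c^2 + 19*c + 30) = (c - 3)/(c - 5)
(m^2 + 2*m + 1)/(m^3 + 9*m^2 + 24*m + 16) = (m + 1)/(m^2 + 8*m + 16)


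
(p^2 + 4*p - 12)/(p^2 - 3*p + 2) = (p + 6)/(p - 1)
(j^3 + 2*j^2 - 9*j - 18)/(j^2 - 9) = j + 2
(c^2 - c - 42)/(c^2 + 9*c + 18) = (c - 7)/(c + 3)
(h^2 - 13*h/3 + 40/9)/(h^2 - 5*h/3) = (h - 8/3)/h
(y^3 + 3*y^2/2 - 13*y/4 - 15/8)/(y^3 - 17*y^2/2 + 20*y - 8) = (8*y^3 + 12*y^2 - 26*y - 15)/(4*(2*y^3 - 17*y^2 + 40*y - 16))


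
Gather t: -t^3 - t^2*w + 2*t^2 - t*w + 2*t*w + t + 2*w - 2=-t^3 + t^2*(2 - w) + t*(w + 1) + 2*w - 2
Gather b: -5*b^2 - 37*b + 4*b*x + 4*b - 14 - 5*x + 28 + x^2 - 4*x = -5*b^2 + b*(4*x - 33) + x^2 - 9*x + 14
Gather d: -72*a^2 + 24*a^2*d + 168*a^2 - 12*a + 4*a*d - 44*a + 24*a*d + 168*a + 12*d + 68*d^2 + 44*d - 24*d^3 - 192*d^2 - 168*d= 96*a^2 + 112*a - 24*d^3 - 124*d^2 + d*(24*a^2 + 28*a - 112)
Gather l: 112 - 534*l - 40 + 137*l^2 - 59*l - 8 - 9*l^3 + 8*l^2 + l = -9*l^3 + 145*l^2 - 592*l + 64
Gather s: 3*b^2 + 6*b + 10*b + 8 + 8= 3*b^2 + 16*b + 16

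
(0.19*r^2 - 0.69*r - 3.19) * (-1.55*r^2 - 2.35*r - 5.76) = -0.2945*r^4 + 0.623*r^3 + 5.4716*r^2 + 11.4709*r + 18.3744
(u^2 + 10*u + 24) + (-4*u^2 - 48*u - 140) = -3*u^2 - 38*u - 116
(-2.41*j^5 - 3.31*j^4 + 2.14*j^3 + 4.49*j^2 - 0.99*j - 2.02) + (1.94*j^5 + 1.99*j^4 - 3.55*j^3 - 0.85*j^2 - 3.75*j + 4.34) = -0.47*j^5 - 1.32*j^4 - 1.41*j^3 + 3.64*j^2 - 4.74*j + 2.32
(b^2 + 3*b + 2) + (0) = b^2 + 3*b + 2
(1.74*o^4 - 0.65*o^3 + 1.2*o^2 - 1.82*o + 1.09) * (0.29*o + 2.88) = 0.5046*o^5 + 4.8227*o^4 - 1.524*o^3 + 2.9282*o^2 - 4.9255*o + 3.1392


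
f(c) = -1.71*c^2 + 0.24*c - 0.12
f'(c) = 0.24 - 3.42*c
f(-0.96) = -1.93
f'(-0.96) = 3.52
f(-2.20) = -8.92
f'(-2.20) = 7.76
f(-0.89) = -1.69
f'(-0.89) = 3.28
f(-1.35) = -3.56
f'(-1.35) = 4.86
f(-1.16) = -2.70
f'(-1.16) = 4.21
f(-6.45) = -72.81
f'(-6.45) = 22.30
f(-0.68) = -1.07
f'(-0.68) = 2.57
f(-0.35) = -0.41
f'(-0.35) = 1.44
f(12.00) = -243.48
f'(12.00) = -40.80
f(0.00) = -0.12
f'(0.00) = 0.24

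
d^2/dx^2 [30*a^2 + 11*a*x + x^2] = 2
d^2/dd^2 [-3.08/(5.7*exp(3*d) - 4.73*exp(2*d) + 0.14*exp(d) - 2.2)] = (-3.08*(17.1*exp(2*d) - 9.46*exp(d) + 0.14)*(34.2*exp(2*d) - 18.92*exp(d) + 0.28)*exp(d) + (158.004*exp(2*d) - 58.2736*exp(d) + 0.4312)*(5.7*exp(3*d) - 4.73*exp(2*d) + 0.14*exp(d) - 2.2))*exp(d)/(5.7*exp(3*d) - 4.73*exp(2*d) + 0.14*exp(d) - 2.2)^3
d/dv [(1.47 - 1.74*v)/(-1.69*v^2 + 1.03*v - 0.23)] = (-2.9406*v^2 + 4.9686*v - 1.1139)/(2.8561*v^4 - 3.4814*v^3 + 1.8383*v^2 - 0.4738*v + 0.0529)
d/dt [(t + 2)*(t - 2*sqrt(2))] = 2*t - 2*sqrt(2) + 2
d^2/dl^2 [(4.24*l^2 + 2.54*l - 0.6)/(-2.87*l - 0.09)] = 11.127756/(23.639903*l^3 + 2.223963*l^2 + 0.069741*l + 0.000729)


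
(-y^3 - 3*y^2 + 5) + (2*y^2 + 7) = -y^3 - y^2 + 12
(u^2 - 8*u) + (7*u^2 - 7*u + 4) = 8*u^2 - 15*u + 4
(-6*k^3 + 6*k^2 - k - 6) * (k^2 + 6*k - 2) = -6*k^5 - 30*k^4 + 47*k^3 - 24*k^2 - 34*k + 12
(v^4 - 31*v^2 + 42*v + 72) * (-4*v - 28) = -4*v^5 - 28*v^4 + 124*v^3 + 700*v^2 - 1464*v - 2016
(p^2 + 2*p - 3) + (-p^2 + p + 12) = 3*p + 9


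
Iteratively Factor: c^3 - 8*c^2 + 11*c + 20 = (c + 1)*(c^2 - 9*c + 20) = (c - 4)*(c + 1)*(c - 5)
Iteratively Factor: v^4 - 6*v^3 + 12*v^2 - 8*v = (v - 2)*(v^3 - 4*v^2 + 4*v) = v*(v - 2)*(v^2 - 4*v + 4) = v*(v - 2)^2*(v - 2)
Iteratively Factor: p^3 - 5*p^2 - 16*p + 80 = (p - 5)*(p^2 - 16) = (p - 5)*(p + 4)*(p - 4)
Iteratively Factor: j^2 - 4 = (j - 2)*(j + 2)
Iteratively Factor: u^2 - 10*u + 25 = (u - 5)*(u - 5)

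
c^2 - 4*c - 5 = (c - 5)*(c + 1)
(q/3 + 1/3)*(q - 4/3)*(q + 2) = q^3/3 + 5*q^2/9 - 2*q/3 - 8/9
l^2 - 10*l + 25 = (l - 5)^2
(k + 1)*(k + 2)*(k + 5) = k^3 + 8*k^2 + 17*k + 10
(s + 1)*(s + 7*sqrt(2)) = s^2 + s + 7*sqrt(2)*s + 7*sqrt(2)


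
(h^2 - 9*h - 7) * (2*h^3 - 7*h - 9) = 2*h^5 - 18*h^4 - 21*h^3 + 54*h^2 + 130*h + 63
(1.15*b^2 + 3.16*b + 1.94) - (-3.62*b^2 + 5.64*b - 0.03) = 4.77*b^2 - 2.48*b + 1.97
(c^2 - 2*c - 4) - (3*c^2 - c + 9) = -2*c^2 - c - 13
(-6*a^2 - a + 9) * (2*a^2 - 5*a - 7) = -12*a^4 + 28*a^3 + 65*a^2 - 38*a - 63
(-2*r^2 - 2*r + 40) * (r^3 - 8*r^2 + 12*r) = -2*r^5 + 14*r^4 + 32*r^3 - 344*r^2 + 480*r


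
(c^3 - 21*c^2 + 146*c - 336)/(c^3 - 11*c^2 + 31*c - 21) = (c^2 - 14*c + 48)/(c^2 - 4*c + 3)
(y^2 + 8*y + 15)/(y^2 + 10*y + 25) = (y + 3)/(y + 5)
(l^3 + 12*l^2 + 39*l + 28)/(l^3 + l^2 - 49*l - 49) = (l + 4)/(l - 7)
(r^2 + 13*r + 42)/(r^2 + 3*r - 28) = (r + 6)/(r - 4)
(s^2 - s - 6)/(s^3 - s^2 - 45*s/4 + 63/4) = 4*(s + 2)/(4*s^2 + 8*s - 21)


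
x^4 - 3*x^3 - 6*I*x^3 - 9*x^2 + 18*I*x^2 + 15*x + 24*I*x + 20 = (x - 4)*(x + 1)*(x - 5*I)*(x - I)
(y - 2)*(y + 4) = y^2 + 2*y - 8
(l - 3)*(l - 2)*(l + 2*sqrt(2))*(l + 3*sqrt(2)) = l^4 - 5*l^3 + 5*sqrt(2)*l^3 - 25*sqrt(2)*l^2 + 18*l^2 - 60*l + 30*sqrt(2)*l + 72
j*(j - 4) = j^2 - 4*j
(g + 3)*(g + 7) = g^2 + 10*g + 21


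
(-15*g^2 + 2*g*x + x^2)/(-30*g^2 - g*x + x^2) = (-3*g + x)/(-6*g + x)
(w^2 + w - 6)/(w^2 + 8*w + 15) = (w - 2)/(w + 5)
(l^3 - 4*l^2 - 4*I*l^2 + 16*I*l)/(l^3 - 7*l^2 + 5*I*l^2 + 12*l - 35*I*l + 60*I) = l*(l - 4*I)/(l^2 + l*(-3 + 5*I) - 15*I)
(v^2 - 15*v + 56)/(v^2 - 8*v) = (v - 7)/v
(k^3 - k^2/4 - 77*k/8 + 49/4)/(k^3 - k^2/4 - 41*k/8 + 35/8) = (2*k^2 + 3*k - 14)/(2*k^2 + 3*k - 5)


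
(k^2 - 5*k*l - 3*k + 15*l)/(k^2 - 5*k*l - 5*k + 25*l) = (k - 3)/(k - 5)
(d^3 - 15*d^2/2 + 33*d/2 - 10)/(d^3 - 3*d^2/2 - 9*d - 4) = (2*d^2 - 7*d + 5)/(2*d^2 + 5*d + 2)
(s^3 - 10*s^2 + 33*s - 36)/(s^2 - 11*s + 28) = (s^2 - 6*s + 9)/(s - 7)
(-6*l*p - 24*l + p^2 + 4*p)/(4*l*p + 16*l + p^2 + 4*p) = (-6*l + p)/(4*l + p)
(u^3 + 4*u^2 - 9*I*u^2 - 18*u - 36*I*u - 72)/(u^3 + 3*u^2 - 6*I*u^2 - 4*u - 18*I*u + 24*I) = (u - 3*I)/(u - 1)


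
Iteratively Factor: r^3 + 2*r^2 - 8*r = (r - 2)*(r^2 + 4*r) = (r - 2)*(r + 4)*(r)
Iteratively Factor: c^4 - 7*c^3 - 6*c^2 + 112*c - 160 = (c - 4)*(c^3 - 3*c^2 - 18*c + 40) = (c - 5)*(c - 4)*(c^2 + 2*c - 8) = (c - 5)*(c - 4)*(c + 4)*(c - 2)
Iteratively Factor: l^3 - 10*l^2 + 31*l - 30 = (l - 3)*(l^2 - 7*l + 10) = (l - 5)*(l - 3)*(l - 2)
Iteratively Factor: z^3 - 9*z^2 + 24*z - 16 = (z - 1)*(z^2 - 8*z + 16) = (z - 4)*(z - 1)*(z - 4)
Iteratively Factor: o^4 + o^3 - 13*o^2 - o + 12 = (o + 1)*(o^3 - 13*o + 12) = (o + 1)*(o + 4)*(o^2 - 4*o + 3) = (o - 1)*(o + 1)*(o + 4)*(o - 3)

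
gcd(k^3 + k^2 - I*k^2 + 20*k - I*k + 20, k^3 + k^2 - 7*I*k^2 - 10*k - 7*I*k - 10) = k^2 + k*(1 - 5*I) - 5*I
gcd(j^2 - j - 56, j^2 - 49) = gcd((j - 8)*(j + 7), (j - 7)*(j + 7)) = j + 7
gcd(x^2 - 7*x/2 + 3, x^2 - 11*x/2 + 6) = x - 3/2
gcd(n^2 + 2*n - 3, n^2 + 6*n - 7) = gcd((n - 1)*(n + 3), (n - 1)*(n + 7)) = n - 1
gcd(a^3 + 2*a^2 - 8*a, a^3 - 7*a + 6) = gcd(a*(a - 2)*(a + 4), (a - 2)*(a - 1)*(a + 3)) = a - 2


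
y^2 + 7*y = y*(y + 7)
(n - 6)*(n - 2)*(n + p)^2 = n^4 + 2*n^3*p - 8*n^3 + n^2*p^2 - 16*n^2*p + 12*n^2 - 8*n*p^2 + 24*n*p + 12*p^2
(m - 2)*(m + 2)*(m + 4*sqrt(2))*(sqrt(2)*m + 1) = sqrt(2)*m^4 + 9*m^3 - 36*m - 16*sqrt(2)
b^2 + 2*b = b*(b + 2)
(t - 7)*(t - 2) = t^2 - 9*t + 14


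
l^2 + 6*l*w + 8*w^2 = (l + 2*w)*(l + 4*w)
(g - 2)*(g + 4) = g^2 + 2*g - 8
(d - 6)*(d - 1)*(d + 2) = d^3 - 5*d^2 - 8*d + 12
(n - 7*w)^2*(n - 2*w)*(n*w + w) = n^4*w - 16*n^3*w^2 + n^3*w + 77*n^2*w^3 - 16*n^2*w^2 - 98*n*w^4 + 77*n*w^3 - 98*w^4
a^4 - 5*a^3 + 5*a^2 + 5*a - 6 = (a - 3)*(a - 2)*(a - 1)*(a + 1)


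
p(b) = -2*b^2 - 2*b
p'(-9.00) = 34.00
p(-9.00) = -144.00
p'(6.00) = -26.00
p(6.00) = -84.00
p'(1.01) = -6.04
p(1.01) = -4.06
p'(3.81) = -17.24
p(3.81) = -36.65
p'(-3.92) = 13.68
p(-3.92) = -22.89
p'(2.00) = -10.00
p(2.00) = -12.00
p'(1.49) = -7.96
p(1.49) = -7.42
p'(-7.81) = 29.24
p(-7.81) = -106.37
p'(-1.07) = 2.28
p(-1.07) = -0.15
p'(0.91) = -5.64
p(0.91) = -3.48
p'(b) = -4*b - 2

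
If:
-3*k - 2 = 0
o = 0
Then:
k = -2/3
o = 0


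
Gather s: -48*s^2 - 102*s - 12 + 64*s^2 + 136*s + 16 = 16*s^2 + 34*s + 4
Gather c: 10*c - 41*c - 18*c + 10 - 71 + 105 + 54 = 98 - 49*c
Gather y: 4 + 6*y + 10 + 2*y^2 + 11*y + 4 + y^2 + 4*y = 3*y^2 + 21*y + 18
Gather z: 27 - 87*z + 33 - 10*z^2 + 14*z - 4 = -10*z^2 - 73*z + 56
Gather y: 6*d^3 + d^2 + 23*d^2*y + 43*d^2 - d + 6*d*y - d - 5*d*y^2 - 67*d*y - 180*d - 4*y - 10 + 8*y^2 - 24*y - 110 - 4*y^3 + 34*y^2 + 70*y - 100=6*d^3 + 44*d^2 - 182*d - 4*y^3 + y^2*(42 - 5*d) + y*(23*d^2 - 61*d + 42) - 220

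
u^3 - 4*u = u*(u - 2)*(u + 2)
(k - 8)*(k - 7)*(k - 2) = k^3 - 17*k^2 + 86*k - 112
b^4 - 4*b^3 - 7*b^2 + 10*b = b*(b - 5)*(b - 1)*(b + 2)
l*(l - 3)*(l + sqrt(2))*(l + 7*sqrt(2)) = l^4 - 3*l^3 + 8*sqrt(2)*l^3 - 24*sqrt(2)*l^2 + 14*l^2 - 42*l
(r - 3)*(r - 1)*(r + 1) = r^3 - 3*r^2 - r + 3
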